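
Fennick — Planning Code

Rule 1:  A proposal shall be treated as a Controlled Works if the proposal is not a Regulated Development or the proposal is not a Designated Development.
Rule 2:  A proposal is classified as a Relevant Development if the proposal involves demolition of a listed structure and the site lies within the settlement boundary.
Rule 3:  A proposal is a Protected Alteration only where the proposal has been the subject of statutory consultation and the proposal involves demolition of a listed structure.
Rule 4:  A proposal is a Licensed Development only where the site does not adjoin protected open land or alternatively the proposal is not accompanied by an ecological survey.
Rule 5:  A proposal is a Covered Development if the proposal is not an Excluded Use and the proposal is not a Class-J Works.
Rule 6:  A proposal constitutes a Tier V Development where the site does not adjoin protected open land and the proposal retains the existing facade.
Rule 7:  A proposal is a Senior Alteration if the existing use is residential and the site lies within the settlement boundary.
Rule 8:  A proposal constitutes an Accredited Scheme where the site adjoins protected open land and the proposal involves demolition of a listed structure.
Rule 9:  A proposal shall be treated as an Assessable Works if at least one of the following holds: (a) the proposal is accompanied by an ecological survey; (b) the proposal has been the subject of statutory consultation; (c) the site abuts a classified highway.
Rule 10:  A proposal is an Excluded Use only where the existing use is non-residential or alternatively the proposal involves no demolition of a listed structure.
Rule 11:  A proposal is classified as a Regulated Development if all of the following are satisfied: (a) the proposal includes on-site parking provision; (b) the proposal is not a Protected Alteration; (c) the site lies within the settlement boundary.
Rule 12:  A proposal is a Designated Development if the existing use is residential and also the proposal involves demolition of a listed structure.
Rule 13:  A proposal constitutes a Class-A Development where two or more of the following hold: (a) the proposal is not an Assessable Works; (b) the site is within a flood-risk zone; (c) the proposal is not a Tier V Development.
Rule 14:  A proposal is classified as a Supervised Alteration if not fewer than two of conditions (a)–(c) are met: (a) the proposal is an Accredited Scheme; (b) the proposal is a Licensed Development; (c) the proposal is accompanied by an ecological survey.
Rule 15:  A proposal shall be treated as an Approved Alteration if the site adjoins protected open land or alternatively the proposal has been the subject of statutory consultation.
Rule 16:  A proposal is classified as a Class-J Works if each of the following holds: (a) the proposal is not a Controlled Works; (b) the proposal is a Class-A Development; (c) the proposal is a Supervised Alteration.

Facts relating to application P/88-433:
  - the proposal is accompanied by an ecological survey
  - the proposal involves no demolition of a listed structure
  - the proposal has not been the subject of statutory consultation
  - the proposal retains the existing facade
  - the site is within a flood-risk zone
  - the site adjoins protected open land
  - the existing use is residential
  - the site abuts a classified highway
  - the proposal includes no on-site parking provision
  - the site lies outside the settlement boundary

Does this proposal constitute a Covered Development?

No

rule 10 — Excluded Use: [the existing use is non-residential? no] OR [the proposal involves no demolition of a listed structure? yes] → satisfied.
rule 3 — Protected Alteration: [the proposal has been the subject of statutory consultation? no] AND [the proposal involves demolition of a listed structure? no] → not satisfied.
rule 11 — Regulated Development: [the proposal includes on-site parking provision? no] AND [not a Protected Alteration (rule 3)? yes] AND [the site lies within the settlement boundary? no] → not satisfied.
rule 12 — Designated Development: [the existing use is residential? yes] AND [the proposal involves demolition of a listed structure? no] → not satisfied.
rule 1 — Controlled Works: [not a Regulated Development (rule 11)? yes] OR [not a Designated Development (rule 12)? yes] → satisfied.
rule 9 — Assessable Works: [the proposal is accompanied by an ecological survey? yes] OR [the proposal has been the subject of statutory consultation? no] OR [the site abuts a classified highway? yes] → satisfied.
rule 6 — Tier V Development: [the site does not adjoin protected open land? no] AND [the proposal retains the existing facade? yes] → not satisfied.
rule 13 — Class-A Development: not an Assessable Works (rule 9)? no; the site is within a flood-risk zone? yes; not a Tier V Development (rule 6)? yes — 2 of 3 hold (need ≥2) → satisfied.
rule 8 — Accredited Scheme: [the site adjoins protected open land? yes] AND [the proposal involves demolition of a listed structure? no] → not satisfied.
rule 4 — Licensed Development: [the site does not adjoin protected open land? no] OR [the proposal is not accompanied by an ecological survey? no] → not satisfied.
rule 14 — Supervised Alteration: Accredited Scheme (rule 8)? no; Licensed Development (rule 4)? no; the proposal is accompanied by an ecological survey? yes — 1 of 3 hold (need ≥2) → not satisfied.
rule 16 — Class-J Works: [not a Controlled Works (rule 1)? no] AND [Class-A Development (rule 13)? yes] AND [Supervised Alteration (rule 14)? no] → not satisfied.
rule 5 — Covered Development: [not an Excluded Use (rule 10)? no] AND [not a Class-J Works (rule 16)? yes] → not satisfied.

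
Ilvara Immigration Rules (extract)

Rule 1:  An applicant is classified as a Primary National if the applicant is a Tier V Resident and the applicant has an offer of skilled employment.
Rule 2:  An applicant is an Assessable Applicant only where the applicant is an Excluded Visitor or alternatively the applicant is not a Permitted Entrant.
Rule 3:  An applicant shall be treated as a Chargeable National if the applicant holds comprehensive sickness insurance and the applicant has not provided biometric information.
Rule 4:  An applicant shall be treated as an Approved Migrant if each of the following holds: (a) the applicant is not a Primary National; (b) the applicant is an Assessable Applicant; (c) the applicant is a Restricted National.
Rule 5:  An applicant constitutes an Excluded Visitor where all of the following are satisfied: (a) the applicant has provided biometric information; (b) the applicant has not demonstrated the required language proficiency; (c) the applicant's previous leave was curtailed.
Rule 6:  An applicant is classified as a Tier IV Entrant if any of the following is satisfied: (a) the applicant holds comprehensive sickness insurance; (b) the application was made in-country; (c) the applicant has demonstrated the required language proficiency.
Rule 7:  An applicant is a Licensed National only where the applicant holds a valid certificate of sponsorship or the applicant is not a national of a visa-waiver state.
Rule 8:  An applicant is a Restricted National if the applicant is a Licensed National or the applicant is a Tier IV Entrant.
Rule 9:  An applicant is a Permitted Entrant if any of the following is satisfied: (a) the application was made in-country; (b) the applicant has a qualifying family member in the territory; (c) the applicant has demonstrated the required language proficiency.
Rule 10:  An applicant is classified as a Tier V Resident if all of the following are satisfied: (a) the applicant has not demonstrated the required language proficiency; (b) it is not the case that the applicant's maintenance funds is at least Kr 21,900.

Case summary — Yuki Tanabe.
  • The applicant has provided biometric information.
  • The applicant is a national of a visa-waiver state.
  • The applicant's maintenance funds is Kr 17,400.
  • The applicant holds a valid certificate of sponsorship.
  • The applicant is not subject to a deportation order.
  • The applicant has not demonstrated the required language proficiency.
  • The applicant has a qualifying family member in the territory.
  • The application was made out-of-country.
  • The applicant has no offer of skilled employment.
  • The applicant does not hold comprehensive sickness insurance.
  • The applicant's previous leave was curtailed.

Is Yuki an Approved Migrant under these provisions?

Under rule 10: the applicant has not demonstrated the required language proficiency? yes; and applicant's maintenance funds: Kr 17,400 ≥ Kr 21,900? no, so negated condition yes. So the applicant is a Tier V Resident.
Under rule 1: Tier V Resident (rule 10)? yes; and the applicant has an offer of skilled employment? no. So the applicant is not a Primary National.
Under rule 5: the applicant has provided biometric information? yes; and the applicant has not demonstrated the required language proficiency? yes; and the applicant's previous leave was curtailed? yes. So the applicant is an Excluded Visitor.
Under rule 9: the application was made in-country? no; or the applicant has a qualifying family member in the territory? yes; or the applicant has demonstrated the required language proficiency? no. So the applicant is a Permitted Entrant.
Under rule 2: Excluded Visitor (rule 5)? yes; or not a Permitted Entrant (rule 9)? no. So the applicant is an Assessable Applicant.
Under rule 7: the applicant holds a valid certificate of sponsorship? yes; or the applicant is not a national of a visa-waiver state? no. So the applicant is a Licensed National.
Under rule 6: the applicant holds comprehensive sickness insurance? no; or the application was made in-country? no; or the applicant has demonstrated the required language proficiency? no. So the applicant is not a Tier IV Entrant.
Under rule 8: Licensed National (rule 7)? yes; or Tier IV Entrant (rule 6)? no. So the applicant is a Restricted National.
Under rule 4: not a Primary National (rule 1)? yes; and Assessable Applicant (rule 2)? yes; and Restricted National (rule 8)? yes. So the applicant is an Approved Migrant.

Yes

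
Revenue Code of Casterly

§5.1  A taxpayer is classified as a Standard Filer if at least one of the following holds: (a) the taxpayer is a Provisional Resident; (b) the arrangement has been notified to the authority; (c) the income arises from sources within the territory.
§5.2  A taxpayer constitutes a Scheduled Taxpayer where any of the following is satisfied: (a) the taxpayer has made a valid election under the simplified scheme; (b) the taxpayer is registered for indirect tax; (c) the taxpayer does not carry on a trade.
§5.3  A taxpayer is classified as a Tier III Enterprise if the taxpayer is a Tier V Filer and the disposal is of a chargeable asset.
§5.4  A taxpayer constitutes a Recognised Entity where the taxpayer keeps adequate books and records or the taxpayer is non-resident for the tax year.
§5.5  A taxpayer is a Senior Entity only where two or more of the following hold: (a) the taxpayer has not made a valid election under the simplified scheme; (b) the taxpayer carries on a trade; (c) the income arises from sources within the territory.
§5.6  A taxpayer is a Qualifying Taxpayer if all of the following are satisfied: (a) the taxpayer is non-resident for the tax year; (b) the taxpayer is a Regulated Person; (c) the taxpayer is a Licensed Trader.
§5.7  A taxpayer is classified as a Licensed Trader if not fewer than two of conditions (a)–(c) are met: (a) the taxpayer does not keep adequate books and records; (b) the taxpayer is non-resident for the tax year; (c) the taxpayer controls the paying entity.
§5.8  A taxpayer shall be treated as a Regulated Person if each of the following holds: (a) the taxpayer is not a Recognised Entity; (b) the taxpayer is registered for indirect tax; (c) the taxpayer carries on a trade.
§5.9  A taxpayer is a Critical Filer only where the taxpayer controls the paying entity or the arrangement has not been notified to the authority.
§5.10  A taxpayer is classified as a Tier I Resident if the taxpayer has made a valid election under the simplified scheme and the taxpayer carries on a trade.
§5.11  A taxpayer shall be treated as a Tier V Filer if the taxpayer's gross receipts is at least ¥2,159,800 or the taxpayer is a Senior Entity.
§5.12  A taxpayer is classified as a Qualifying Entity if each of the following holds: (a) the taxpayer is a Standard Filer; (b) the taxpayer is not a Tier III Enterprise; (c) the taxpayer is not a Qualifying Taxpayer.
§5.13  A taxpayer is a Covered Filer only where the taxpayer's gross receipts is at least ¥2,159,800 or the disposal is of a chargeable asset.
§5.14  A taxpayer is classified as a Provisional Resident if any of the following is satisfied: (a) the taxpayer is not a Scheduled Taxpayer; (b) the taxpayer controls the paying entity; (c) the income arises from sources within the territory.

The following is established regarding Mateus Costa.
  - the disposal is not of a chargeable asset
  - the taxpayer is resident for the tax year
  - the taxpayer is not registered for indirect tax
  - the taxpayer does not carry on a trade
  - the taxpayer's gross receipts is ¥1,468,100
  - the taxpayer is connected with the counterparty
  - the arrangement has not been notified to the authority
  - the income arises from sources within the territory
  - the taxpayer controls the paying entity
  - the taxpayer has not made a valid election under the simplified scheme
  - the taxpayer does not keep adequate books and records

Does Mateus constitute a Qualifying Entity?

§5.2 — Scheduled Taxpayer: [the taxpayer has made a valid election under the simplified scheme? no] OR [the taxpayer is registered for indirect tax? no] OR [the taxpayer does not carry on a trade? yes] → satisfied.
§5.14 — Provisional Resident: [not a Scheduled Taxpayer (§5.2)? no] OR [the taxpayer controls the paying entity? yes] OR [the income arises from sources within the territory? yes] → satisfied.
§5.1 — Standard Filer: [Provisional Resident (§5.14)? yes] OR [the arrangement has been notified to the authority? no] OR [the income arises from sources within the territory? yes] → satisfied.
§5.5 — Senior Entity: the taxpayer has not made a valid election under the simplified scheme? yes; the taxpayer carries on a trade? no; the income arises from sources within the territory? yes — 2 of 3 hold (need ≥2) → satisfied.
§5.11 — Tier V Filer: [taxpayer's gross receipts: ¥1,468,100 ≥ ¥2,159,800? no] OR [Senior Entity (§5.5)? yes] → satisfied.
§5.3 — Tier III Enterprise: [Tier V Filer (§5.11)? yes] AND [the disposal is of a chargeable asset? no] → not satisfied.
§5.4 — Recognised Entity: [the taxpayer keeps adequate books and records? no] OR [the taxpayer is non-resident for the tax year? no] → not satisfied.
§5.8 — Regulated Person: [not a Recognised Entity (§5.4)? yes] AND [the taxpayer is registered for indirect tax? no] AND [the taxpayer carries on a trade? no] → not satisfied.
§5.7 — Licensed Trader: the taxpayer does not keep adequate books and records? yes; the taxpayer is non-resident for the tax year? no; the taxpayer controls the paying entity? yes — 2 of 3 hold (need ≥2) → satisfied.
§5.6 — Qualifying Taxpayer: [the taxpayer is non-resident for the tax year? no] AND [Regulated Person (§5.8)? no] AND [Licensed Trader (§5.7)? yes] → not satisfied.
§5.12 — Qualifying Entity: [Standard Filer (§5.1)? yes] AND [not a Tier III Enterprise (§5.3)? yes] AND [not a Qualifying Taxpayer (§5.6)? yes] → satisfied.

Yes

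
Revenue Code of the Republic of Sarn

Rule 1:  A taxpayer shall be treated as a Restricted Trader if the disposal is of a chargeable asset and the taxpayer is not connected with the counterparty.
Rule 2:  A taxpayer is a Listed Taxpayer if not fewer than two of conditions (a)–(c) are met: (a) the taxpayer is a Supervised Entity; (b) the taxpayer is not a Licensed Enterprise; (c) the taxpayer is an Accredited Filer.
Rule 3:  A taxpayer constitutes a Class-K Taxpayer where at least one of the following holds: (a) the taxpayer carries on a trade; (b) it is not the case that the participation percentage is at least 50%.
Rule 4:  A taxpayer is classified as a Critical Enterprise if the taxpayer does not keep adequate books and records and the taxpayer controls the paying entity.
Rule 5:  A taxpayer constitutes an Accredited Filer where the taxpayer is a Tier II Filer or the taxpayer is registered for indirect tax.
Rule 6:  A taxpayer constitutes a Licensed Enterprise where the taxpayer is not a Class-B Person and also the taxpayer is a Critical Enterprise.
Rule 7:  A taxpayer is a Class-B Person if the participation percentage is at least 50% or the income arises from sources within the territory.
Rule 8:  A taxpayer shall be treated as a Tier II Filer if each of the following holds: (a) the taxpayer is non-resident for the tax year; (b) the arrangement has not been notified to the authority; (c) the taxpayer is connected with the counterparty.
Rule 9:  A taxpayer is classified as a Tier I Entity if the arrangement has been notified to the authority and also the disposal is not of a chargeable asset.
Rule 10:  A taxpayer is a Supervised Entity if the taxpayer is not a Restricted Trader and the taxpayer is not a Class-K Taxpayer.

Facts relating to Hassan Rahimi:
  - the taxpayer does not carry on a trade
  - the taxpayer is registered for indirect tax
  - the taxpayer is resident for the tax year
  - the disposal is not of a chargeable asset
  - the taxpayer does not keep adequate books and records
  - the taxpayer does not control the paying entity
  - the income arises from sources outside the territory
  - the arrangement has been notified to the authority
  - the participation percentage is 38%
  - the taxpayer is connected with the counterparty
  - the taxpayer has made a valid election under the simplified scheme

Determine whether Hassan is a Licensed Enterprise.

No

rule 7 — Class-B Person: [participation percentage: 38% ≥ 50%? no] OR [the income arises from sources within the territory? no] → not satisfied.
rule 4 — Critical Enterprise: [the taxpayer does not keep adequate books and records? yes] AND [the taxpayer controls the paying entity? no] → not satisfied.
rule 6 — Licensed Enterprise: [not a Class-B Person (rule 7)? yes] AND [Critical Enterprise (rule 4)? no] → not satisfied.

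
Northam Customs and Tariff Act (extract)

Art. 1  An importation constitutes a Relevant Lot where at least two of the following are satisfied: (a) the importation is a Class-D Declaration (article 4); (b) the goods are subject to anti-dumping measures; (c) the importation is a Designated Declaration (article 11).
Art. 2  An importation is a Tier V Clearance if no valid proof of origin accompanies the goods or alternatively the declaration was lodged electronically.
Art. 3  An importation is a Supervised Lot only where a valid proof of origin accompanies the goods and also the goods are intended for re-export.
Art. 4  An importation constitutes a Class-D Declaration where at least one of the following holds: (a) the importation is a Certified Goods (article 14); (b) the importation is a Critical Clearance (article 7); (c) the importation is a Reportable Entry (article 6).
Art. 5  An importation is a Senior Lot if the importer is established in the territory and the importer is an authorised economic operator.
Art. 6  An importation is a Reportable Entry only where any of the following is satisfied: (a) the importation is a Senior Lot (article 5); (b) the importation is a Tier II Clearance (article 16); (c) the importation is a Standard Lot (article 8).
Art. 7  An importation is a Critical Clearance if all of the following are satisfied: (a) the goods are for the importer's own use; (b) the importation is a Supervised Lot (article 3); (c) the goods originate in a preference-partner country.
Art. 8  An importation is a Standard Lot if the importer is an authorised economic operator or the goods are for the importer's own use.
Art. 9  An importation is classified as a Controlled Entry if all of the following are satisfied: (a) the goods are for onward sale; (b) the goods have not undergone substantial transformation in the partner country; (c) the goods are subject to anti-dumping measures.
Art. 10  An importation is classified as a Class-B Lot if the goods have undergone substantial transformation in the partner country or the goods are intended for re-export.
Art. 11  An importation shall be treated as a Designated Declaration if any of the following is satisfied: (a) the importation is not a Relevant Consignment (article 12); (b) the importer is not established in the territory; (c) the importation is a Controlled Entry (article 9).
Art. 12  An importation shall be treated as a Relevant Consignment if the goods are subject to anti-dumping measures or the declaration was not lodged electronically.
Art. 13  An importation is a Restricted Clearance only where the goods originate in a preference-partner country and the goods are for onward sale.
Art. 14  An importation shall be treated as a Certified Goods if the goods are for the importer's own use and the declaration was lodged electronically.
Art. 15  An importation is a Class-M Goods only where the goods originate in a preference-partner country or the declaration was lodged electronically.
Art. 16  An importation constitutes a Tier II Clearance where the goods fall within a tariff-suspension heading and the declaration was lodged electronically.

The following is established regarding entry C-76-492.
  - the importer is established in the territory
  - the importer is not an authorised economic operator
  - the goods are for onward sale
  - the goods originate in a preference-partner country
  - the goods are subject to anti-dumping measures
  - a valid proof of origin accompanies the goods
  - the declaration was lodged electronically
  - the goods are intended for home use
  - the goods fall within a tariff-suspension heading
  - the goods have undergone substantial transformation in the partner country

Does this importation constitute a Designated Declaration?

Under article 12: the goods are subject to anti-dumping measures? yes; or the declaration was not lodged electronically? no. So the importation is a Relevant Consignment.
Under article 9: the goods are for onward sale? yes; and the goods have not undergone substantial transformation in the partner country? no; and the goods are subject to anti-dumping measures? yes. So the importation is not a Controlled Entry.
Under article 11: not a Relevant Consignment (article 12)? no; or the importer is not established in the territory? no; or Controlled Entry (article 9)? no. So the importation is not a Designated Declaration.

No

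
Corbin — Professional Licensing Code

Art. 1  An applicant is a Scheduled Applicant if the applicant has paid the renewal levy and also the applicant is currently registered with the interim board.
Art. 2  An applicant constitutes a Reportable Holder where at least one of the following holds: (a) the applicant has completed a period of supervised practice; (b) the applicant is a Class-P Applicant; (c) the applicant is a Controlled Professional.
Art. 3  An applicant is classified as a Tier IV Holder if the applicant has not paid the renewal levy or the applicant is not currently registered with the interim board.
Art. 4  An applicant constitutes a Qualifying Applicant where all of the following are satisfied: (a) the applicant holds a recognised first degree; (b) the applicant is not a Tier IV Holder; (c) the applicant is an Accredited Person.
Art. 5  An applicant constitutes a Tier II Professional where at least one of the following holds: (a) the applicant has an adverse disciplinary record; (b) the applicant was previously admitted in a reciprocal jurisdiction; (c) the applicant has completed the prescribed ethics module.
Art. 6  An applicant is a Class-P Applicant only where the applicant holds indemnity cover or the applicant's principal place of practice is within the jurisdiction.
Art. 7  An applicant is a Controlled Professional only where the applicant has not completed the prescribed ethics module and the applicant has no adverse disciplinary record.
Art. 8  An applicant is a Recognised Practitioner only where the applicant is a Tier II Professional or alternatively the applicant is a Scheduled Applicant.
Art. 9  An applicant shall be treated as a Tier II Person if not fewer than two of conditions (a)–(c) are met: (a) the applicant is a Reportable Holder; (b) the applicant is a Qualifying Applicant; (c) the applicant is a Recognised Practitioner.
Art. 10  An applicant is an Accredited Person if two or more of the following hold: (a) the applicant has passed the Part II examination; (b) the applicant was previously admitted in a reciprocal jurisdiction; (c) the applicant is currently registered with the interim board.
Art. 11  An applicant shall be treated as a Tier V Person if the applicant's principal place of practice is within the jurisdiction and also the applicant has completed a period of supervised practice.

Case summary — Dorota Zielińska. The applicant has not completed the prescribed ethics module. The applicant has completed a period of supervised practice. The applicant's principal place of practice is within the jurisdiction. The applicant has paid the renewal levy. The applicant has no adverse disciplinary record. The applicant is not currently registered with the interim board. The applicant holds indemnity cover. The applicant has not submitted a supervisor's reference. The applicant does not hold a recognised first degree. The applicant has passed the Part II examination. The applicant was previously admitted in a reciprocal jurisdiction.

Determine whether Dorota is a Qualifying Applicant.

No

article 3 — Tier IV Holder: [the applicant has not paid the renewal levy? no] OR [the applicant is not currently registered with the interim board? yes] → satisfied.
article 10 — Accredited Person: the applicant has passed the Part II examination? yes; the applicant was previously admitted in a reciprocal jurisdiction? yes; the applicant is currently registered with the interim board? no — 2 of 3 hold (need ≥2) → satisfied.
article 4 — Qualifying Applicant: [the applicant holds a recognised first degree? no] AND [not a Tier IV Holder (article 3)? no] AND [Accredited Person (article 10)? yes] → not satisfied.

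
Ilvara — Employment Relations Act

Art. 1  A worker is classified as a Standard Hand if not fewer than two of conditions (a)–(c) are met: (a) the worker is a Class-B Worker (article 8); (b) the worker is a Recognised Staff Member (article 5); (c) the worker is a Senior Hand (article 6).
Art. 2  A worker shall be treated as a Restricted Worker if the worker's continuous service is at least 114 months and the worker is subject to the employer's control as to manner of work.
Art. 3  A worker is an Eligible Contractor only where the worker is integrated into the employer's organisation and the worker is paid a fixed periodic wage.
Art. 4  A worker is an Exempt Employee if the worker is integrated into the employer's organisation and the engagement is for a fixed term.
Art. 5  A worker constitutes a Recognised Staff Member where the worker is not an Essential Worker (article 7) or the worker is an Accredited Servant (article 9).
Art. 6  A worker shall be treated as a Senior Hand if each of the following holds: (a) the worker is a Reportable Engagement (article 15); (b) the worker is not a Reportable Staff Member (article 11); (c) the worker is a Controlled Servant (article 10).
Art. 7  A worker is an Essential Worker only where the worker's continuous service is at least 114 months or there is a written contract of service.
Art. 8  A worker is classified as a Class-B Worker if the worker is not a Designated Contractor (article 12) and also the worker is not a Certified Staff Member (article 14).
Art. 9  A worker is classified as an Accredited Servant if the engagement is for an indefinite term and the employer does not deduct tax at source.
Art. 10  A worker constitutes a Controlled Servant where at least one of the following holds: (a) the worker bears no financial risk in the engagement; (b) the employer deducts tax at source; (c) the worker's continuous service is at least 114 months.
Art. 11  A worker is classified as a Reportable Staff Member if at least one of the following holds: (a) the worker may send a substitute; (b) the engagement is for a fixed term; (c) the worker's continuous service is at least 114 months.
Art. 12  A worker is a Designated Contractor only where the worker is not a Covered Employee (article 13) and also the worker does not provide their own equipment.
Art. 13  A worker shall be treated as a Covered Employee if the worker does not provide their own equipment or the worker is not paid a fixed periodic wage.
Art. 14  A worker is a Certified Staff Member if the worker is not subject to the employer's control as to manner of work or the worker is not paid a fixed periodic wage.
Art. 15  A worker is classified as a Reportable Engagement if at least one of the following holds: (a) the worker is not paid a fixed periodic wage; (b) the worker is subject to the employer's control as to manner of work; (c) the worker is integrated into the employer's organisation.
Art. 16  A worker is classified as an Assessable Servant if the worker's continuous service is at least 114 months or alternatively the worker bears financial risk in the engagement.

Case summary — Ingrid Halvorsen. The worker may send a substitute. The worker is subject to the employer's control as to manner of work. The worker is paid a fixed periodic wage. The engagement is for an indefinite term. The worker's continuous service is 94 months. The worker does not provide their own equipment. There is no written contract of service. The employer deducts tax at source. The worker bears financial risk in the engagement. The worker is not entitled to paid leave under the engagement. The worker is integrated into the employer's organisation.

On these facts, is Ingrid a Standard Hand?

Yes

article 13 — Covered Employee: [the worker does not provide their own equipment? yes] OR [the worker is not paid a fixed periodic wage? no] → satisfied.
article 12 — Designated Contractor: [not a Covered Employee (article 13)? no] AND [the worker does not provide their own equipment? yes] → not satisfied.
article 14 — Certified Staff Member: [the worker is not subject to the employer's control as to manner of work? no] OR [the worker is not paid a fixed periodic wage? no] → not satisfied.
article 8 — Class-B Worker: [not a Designated Contractor (article 12)? yes] AND [not a Certified Staff Member (article 14)? yes] → satisfied.
article 7 — Essential Worker: [worker's continuous service: 94 months ≥ 114 months? no] OR [there is a written contract of service? no] → not satisfied.
article 9 — Accredited Servant: [the engagement is for an indefinite term? yes] AND [the employer does not deduct tax at source? no] → not satisfied.
article 5 — Recognised Staff Member: [not an Essential Worker (article 7)? yes] OR [Accredited Servant (article 9)? no] → satisfied.
article 15 — Reportable Engagement: [the worker is not paid a fixed periodic wage? no] OR [the worker is subject to the employer's control as to manner of work? yes] OR [the worker is integrated into the employer's organisation? yes] → satisfied.
article 11 — Reportable Staff Member: [the worker may send a substitute? yes] OR [the engagement is for a fixed term? no] OR [worker's continuous service: 94 months ≥ 114 months? no] → satisfied.
article 10 — Controlled Servant: [the worker bears no financial risk in the engagement? no] OR [the employer deducts tax at source? yes] OR [worker's continuous service: 94 months ≥ 114 months? no] → satisfied.
article 6 — Senior Hand: [Reportable Engagement (article 15)? yes] AND [not a Reportable Staff Member (article 11)? no] AND [Controlled Servant (article 10)? yes] → not satisfied.
article 1 — Standard Hand: Class-B Worker (article 8)? yes; Recognised Staff Member (article 5)? yes; Senior Hand (article 6)? no — 2 of 3 hold (need ≥2) → satisfied.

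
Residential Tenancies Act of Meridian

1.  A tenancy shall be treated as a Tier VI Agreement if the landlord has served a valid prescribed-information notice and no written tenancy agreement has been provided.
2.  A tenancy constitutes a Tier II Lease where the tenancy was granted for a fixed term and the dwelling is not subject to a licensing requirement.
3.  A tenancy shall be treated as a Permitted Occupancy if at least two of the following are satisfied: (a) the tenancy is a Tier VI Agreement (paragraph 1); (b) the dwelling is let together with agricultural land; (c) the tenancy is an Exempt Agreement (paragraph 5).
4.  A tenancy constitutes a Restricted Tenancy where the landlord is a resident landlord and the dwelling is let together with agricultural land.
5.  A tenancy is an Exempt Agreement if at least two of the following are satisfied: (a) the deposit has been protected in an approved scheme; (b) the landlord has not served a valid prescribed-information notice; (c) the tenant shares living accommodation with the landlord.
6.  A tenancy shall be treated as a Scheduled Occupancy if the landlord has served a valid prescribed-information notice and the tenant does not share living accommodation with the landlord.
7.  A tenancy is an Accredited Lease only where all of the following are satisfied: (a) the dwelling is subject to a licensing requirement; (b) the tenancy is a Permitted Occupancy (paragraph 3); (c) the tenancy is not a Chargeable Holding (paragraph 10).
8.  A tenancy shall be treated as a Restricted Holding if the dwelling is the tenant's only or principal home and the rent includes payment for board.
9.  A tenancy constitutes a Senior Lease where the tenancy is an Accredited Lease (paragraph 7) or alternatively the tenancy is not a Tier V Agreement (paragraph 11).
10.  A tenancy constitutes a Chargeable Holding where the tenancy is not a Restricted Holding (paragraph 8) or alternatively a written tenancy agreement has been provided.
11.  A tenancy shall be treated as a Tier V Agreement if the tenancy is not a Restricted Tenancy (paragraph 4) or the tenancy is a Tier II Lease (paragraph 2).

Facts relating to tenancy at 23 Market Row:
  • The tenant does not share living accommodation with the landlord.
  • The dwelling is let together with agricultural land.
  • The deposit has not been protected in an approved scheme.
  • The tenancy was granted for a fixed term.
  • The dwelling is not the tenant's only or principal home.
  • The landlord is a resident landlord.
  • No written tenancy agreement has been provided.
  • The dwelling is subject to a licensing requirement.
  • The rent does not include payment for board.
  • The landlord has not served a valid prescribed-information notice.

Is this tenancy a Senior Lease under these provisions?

Yes

paragraph 1 — Tier VI Agreement: [the landlord has served a valid prescribed-information notice? no] AND [no written tenancy agreement has been provided? yes] → not satisfied.
paragraph 5 — Exempt Agreement: the deposit has been protected in an approved scheme? no; the landlord has not served a valid prescribed-information notice? yes; the tenant shares living accommodation with the landlord? no — 1 of 3 hold (need ≥2) → not satisfied.
paragraph 3 — Permitted Occupancy: Tier VI Agreement (paragraph 1)? no; the dwelling is let together with agricultural land? yes; Exempt Agreement (paragraph 5)? no — 1 of 3 hold (need ≥2) → not satisfied.
paragraph 8 — Restricted Holding: [the dwelling is the tenant's only or principal home? no] AND [the rent includes payment for board? no] → not satisfied.
paragraph 10 — Chargeable Holding: [not a Restricted Holding (paragraph 8)? yes] OR [a written tenancy agreement has been provided? no] → satisfied.
paragraph 7 — Accredited Lease: [the dwelling is subject to a licensing requirement? yes] AND [Permitted Occupancy (paragraph 3)? no] AND [not a Chargeable Holding (paragraph 10)? no] → not satisfied.
paragraph 4 — Restricted Tenancy: [the landlord is a resident landlord? yes] AND [the dwelling is let together with agricultural land? yes] → satisfied.
paragraph 2 — Tier II Lease: [the tenancy was granted for a fixed term? yes] AND [the dwelling is not subject to a licensing requirement? no] → not satisfied.
paragraph 11 — Tier V Agreement: [not a Restricted Tenancy (paragraph 4)? no] OR [Tier II Lease (paragraph 2)? no] → not satisfied.
paragraph 9 — Senior Lease: [Accredited Lease (paragraph 7)? no] OR [not a Tier V Agreement (paragraph 11)? yes] → satisfied.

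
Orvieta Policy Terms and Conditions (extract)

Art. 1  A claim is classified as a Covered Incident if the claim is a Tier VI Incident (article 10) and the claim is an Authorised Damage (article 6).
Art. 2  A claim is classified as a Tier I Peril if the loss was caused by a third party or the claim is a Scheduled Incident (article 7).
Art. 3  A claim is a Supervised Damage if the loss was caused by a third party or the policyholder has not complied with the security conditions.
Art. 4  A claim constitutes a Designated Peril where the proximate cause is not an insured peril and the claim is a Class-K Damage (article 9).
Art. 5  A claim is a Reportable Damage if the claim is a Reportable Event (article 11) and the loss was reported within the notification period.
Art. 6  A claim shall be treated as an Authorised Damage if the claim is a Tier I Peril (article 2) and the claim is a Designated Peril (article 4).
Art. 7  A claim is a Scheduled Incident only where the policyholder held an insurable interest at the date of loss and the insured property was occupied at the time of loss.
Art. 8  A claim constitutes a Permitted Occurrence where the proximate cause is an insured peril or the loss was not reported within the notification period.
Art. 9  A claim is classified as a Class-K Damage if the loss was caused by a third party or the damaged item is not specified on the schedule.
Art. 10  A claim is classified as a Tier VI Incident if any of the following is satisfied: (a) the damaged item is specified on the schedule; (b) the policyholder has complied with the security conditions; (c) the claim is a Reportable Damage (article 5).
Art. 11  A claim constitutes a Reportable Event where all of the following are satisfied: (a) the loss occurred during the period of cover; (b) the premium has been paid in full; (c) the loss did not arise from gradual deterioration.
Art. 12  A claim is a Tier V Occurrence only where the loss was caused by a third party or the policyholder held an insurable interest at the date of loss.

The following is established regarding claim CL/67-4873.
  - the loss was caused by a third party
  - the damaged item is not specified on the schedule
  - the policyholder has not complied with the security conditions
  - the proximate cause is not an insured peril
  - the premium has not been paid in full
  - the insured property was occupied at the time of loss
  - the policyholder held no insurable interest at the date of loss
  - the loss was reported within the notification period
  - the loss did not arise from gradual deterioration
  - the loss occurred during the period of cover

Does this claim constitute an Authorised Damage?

article 7 — Scheduled Incident: [the policyholder held an insurable interest at the date of loss? no] AND [the insured property was occupied at the time of loss? yes] → not satisfied.
article 2 — Tier I Peril: [the loss was caused by a third party? yes] OR [Scheduled Incident (article 7)? no] → satisfied.
article 9 — Class-K Damage: [the loss was caused by a third party? yes] OR [the damaged item is not specified on the schedule? yes] → satisfied.
article 4 — Designated Peril: [the proximate cause is not an insured peril? yes] AND [Class-K Damage (article 9)? yes] → satisfied.
article 6 — Authorised Damage: [Tier I Peril (article 2)? yes] AND [Designated Peril (article 4)? yes] → satisfied.

Yes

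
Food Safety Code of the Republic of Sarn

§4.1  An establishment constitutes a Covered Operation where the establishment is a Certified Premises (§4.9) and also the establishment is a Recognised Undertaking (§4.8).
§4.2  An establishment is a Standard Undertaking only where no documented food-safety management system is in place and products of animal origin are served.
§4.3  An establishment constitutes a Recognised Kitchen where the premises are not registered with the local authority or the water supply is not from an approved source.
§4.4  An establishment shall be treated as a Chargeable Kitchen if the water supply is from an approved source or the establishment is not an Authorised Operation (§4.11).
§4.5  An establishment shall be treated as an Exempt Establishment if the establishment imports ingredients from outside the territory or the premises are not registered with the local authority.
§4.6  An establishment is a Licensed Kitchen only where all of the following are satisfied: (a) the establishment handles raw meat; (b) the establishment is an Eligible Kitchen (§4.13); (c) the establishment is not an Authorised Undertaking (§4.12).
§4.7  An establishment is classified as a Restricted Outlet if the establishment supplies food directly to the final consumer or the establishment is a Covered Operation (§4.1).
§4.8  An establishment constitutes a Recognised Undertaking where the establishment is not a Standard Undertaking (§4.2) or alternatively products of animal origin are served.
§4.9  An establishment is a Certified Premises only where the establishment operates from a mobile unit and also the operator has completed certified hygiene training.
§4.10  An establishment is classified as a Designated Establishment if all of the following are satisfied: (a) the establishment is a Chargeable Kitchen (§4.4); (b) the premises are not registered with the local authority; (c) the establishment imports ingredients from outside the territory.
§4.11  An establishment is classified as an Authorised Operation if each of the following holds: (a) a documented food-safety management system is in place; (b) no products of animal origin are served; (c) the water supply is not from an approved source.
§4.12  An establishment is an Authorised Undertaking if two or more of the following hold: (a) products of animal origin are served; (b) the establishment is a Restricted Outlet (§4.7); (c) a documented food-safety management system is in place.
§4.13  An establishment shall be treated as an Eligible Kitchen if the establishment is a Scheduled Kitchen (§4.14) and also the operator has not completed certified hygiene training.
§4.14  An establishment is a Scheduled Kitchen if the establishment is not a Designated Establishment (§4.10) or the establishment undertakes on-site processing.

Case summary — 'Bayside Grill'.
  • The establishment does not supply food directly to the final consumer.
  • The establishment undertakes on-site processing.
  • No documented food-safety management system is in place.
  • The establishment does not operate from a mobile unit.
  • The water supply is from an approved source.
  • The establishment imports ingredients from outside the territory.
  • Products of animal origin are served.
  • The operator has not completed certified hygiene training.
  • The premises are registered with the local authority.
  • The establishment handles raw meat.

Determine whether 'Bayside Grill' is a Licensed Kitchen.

Yes

§4.11 — Authorised Operation: [a documented food-safety management system is in place? no] AND [no products of animal origin are served? no] AND [the water supply is not from an approved source? no] → not satisfied.
§4.4 — Chargeable Kitchen: [the water supply is from an approved source? yes] OR [not an Authorised Operation (§4.11)? yes] → satisfied.
§4.10 — Designated Establishment: [Chargeable Kitchen (§4.4)? yes] AND [the premises are not registered with the local authority? no] AND [the establishment imports ingredients from outside the territory? yes] → not satisfied.
§4.14 — Scheduled Kitchen: [not a Designated Establishment (§4.10)? yes] OR [the establishment undertakes on-site processing? yes] → satisfied.
§4.13 — Eligible Kitchen: [Scheduled Kitchen (§4.14)? yes] AND [the operator has not completed certified hygiene training? yes] → satisfied.
§4.9 — Certified Premises: [the establishment operates from a mobile unit? no] AND [the operator has completed certified hygiene training? no] → not satisfied.
§4.2 — Standard Undertaking: [no documented food-safety management system is in place? yes] AND [products of animal origin are served? yes] → satisfied.
§4.8 — Recognised Undertaking: [not a Standard Undertaking (§4.2)? no] OR [products of animal origin are served? yes] → satisfied.
§4.1 — Covered Operation: [Certified Premises (§4.9)? no] AND [Recognised Undertaking (§4.8)? yes] → not satisfied.
§4.7 — Restricted Outlet: [the establishment supplies food directly to the final consumer? no] OR [Covered Operation (§4.1)? no] → not satisfied.
§4.12 — Authorised Undertaking: products of animal origin are served? yes; Restricted Outlet (§4.7)? no; a documented food-safety management system is in place? no — 1 of 3 hold (need ≥2) → not satisfied.
§4.6 — Licensed Kitchen: [the establishment handles raw meat? yes] AND [Eligible Kitchen (§4.13)? yes] AND [not an Authorised Undertaking (§4.12)? yes] → satisfied.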